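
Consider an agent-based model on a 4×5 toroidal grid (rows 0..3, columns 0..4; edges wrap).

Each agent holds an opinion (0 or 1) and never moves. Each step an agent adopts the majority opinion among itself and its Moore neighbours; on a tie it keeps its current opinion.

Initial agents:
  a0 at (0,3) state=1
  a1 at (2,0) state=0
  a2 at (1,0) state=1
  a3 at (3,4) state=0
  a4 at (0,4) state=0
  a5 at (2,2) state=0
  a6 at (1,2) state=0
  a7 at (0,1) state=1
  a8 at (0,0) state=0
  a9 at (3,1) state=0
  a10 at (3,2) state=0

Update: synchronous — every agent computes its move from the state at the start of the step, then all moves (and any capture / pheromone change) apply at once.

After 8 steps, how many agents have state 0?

t=1: a0@(0,3):0 a1@(2,0):0 a2@(1,0):0 a3@(3,4):0 a4@(0,4):0 a5@(2,2):0 a6@(1,2):0 a7@(0,1):0 a8@(0,0):0 a9@(3,1):0 a10@(3,2):0
t=2: (unchanged — steady state)

11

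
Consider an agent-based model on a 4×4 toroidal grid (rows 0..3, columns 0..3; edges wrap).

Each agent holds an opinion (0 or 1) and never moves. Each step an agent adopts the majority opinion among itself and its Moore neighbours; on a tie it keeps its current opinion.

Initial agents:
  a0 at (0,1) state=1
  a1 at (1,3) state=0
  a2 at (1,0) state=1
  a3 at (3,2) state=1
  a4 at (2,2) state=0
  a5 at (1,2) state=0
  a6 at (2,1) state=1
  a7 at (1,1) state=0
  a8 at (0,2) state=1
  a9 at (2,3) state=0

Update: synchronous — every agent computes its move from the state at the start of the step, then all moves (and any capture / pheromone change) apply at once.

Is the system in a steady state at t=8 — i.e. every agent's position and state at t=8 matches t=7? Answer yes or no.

yes

t=1: a0@(0,1):1 a1@(1,3):0 a2@(1,0):1 a3@(3,2):1 a4@(2,2):0 a5@(1,2):0 a6@(2,1):1 a7@(1,1):1 a8@(0,2):1 a9@(2,3):0
t=2: (unchanged — steady state)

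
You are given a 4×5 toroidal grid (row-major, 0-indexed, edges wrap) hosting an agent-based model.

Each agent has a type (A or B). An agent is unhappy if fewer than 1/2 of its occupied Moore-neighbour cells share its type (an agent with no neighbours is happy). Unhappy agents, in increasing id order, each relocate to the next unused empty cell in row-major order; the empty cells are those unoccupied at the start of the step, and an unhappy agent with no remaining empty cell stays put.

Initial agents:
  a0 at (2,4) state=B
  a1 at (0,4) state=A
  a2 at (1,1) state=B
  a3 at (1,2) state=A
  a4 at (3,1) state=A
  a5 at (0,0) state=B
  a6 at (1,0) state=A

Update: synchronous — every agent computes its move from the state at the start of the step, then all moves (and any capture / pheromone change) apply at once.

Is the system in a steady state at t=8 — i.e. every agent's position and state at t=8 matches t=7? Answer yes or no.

t=1: a0@(0,1):B a1@(0,4):A a2@(0,2):B a3@(0,3):A a4@(1,3):A a5@(1,4):B a6@(2,0):A
t=2: a0@(0,1):B a1@(0,4):A a2@(0,0):B a3@(0,3):A a4@(1,3):A a5@(1,0):B a6@(1,1):A
t=3: a0@(0,1):B a1@(0,4):A a2@(0,0):B a3@(0,3):A a4@(1,3):A a5@(1,0):B a6@(0,2):A
t=4: (unchanged — steady state)

yes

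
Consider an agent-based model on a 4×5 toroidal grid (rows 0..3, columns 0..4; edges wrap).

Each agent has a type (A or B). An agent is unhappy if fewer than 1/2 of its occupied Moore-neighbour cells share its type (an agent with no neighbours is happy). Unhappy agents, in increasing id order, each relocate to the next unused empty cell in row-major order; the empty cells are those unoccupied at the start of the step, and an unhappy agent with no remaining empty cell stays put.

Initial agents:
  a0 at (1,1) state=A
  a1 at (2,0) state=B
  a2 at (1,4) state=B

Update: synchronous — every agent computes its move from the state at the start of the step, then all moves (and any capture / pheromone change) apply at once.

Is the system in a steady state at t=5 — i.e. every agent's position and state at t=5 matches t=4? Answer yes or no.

yes

t=1: a0@(0,0):A a1@(2,0):B a2@(1,4):B
t=2: a0@(0,1):A a1@(2,0):B a2@(1,4):B
t=3: (unchanged — steady state)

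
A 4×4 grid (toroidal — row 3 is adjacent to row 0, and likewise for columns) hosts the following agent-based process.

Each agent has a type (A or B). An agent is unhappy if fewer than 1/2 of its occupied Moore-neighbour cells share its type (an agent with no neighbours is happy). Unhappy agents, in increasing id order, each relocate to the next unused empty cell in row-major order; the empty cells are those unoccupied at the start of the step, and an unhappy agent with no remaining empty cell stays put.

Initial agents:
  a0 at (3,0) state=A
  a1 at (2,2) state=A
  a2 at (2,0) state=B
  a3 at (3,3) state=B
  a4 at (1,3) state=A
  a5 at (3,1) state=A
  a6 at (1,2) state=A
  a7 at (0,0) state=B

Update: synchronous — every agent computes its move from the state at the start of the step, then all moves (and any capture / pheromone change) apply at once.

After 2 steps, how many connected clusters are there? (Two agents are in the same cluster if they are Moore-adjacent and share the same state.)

2

t=1: a0@(0,1):A a1@(2,2):A a2@(0,2):B a3@(3,3):B a4@(1,3):A a5@(3,1):A a6@(1,2):A a7@(0,3):B
t=2: a0@(0,1):A a1@(2,2):A a2@(0,0):B a3@(3,3):B a4@(1,3):A a5@(3,1):A a6@(1,2):A a7@(0,3):B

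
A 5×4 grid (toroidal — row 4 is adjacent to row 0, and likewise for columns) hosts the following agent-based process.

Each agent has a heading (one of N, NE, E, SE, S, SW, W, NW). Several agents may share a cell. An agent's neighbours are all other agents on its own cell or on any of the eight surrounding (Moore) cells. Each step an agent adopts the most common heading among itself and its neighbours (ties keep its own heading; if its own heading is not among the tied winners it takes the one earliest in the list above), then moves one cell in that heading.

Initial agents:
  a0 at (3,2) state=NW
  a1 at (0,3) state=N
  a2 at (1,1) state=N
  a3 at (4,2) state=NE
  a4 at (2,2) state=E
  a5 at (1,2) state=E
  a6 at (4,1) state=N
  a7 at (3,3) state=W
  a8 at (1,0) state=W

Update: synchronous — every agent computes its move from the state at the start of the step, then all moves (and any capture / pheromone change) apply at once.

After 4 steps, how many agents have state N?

8

t=1: a0@(2,1):NW a1@(4,3):N a2@(1,2):E a3@(3,2):N a4@(2,3):E a5@(1,3):E a6@(3,1):N a7@(3,2):W a8@(0,0):N
t=2: a0@(1,1):N a1@(3,3):N a2@(1,3):E a3@(2,2):N a4@(2,0):E a5@(1,0):E a6@(2,1):N a7@(2,2):N a8@(4,0):N
t=3: a0@(0,1):N a1@(2,3):N a2@(1,0):E a3@(1,2):N a4@(2,1):E a5@(1,1):E a6@(1,1):N a7@(1,2):N a8@(3,0):N
t=4: a0@(4,1):N a1@(1,3):N a2@(1,1):E a3@(0,2):N a4@(1,1):N a5@(0,1):N a6@(0,1):N a7@(0,2):N a8@(2,0):N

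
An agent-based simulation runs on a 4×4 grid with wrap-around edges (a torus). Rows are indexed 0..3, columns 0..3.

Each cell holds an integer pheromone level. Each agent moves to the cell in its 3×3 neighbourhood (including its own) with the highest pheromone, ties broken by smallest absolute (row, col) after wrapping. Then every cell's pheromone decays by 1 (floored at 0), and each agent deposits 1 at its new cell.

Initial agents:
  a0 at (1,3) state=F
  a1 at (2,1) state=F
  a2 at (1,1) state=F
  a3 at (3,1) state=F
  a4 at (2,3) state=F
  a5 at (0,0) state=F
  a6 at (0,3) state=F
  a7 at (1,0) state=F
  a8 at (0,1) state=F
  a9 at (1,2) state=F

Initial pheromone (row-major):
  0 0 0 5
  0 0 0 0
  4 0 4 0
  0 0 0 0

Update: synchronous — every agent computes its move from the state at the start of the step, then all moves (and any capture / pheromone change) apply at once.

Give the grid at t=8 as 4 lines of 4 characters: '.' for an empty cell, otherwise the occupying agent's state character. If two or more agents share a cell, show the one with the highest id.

...F
....
F...
....

t=1: a0@(0,3) a1@(2,0) a2@(2,0) a3@(2,0) a4@(2,0) a5@(0,3) a6@(0,3) a7@(0,3) a8@(0,0) a9@(0,3) | pheromone: 1 0 0 9 / 0 0 0 0 / 7 0 3 0 / 0 0 0 0
t=2: a0@(0,3) a1@(2,0) a2@(2,0) a3@(2,0) a4@(2,0) a5@(0,3) a6@(0,3) a7@(0,3) a8@(0,3) a9@(0,3) | pheromone: 0 0 0 14 / 0 0 0 0 / 10 0 2 0 / 0 0 0 0
t=3: a0@(0,3) a1@(2,0) a2@(2,0) a3@(2,0) a4@(2,0) a5@(0,3) a6@(0,3) a7@(0,3) a8@(0,3) a9@(0,3) | pheromone: 0 0 0 19 / 0 0 0 0 / 13 0 1 0 / 0 0 0 0
t=4: a0@(0,3) a1@(2,0) a2@(2,0) a3@(2,0) a4@(2,0) a5@(0,3) a6@(0,3) a7@(0,3) a8@(0,3) a9@(0,3) | pheromone: 0 0 0 24 / 0 0 0 0 / 16 0 0 0 / 0 0 0 0
t=5: a0@(0,3) a1@(2,0) a2@(2,0) a3@(2,0) a4@(2,0) a5@(0,3) a6@(0,3) a7@(0,3) a8@(0,3) a9@(0,3) | pheromone: 0 0 0 29 / 0 0 0 0 / 19 0 0 0 / 0 0 0 0
t=6: a0@(0,3) a1@(2,0) a2@(2,0) a3@(2,0) a4@(2,0) a5@(0,3) a6@(0,3) a7@(0,3) a8@(0,3) a9@(0,3) | pheromone: 0 0 0 34 / 0 0 0 0 / 22 0 0 0 / 0 0 0 0
t=7: a0@(0,3) a1@(2,0) a2@(2,0) a3@(2,0) a4@(2,0) a5@(0,3) a6@(0,3) a7@(0,3) a8@(0,3) a9@(0,3) | pheromone: 0 0 0 39 / 0 0 0 0 / 25 0 0 0 / 0 0 0 0
t=8: a0@(0,3) a1@(2,0) a2@(2,0) a3@(2,0) a4@(2,0) a5@(0,3) a6@(0,3) a7@(0,3) a8@(0,3) a9@(0,3) | pheromone: 0 0 0 44 / 0 0 0 0 / 28 0 0 0 / 0 0 0 0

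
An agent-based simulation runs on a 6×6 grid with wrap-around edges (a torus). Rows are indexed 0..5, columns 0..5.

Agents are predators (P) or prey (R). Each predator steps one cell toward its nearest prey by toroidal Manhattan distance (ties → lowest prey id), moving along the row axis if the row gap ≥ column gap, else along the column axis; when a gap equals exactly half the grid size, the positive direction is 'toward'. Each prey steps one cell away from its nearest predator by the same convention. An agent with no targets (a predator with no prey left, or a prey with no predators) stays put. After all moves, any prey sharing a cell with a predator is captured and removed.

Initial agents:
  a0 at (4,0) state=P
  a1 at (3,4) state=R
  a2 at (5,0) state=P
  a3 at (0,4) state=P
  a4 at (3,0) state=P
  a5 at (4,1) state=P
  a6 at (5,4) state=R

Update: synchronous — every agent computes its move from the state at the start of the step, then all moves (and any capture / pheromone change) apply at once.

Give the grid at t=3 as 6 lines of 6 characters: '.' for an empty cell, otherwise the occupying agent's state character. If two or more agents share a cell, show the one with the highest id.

......
......
......
......
..PPP.
......

t=1: a0@(4,5):P a1@(3,3):R a2@(5,5):P a3@(5,4):P a4@(3,5):P a5@(4,2):P a6@(4,4):R
t=2: a0@(4,4):P a2@(4,5):P a3@(4,4):P a4@(3,4):P a5@(3,2):P a6@(4,3):R
t=3: a0@(4,3):P a2@(4,4):P a3@(4,3):P a4@(4,4):P a5@(4,2):P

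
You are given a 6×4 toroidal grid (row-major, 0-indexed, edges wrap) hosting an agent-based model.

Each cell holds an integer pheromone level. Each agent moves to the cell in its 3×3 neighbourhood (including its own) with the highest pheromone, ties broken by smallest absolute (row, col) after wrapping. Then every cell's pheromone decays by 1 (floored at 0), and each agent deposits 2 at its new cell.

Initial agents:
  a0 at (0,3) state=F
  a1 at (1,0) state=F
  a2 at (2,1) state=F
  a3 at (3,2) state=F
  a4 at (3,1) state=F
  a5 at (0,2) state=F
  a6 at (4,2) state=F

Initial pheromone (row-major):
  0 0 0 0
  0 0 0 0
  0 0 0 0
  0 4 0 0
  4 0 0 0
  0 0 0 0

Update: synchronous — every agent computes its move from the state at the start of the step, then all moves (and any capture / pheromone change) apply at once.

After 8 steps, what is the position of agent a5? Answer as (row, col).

(0, 0)

t=1: a0@(0,0) a1@(0,0) a2@(3,1) a3@(3,1) a4@(3,1) a5@(0,1) a6@(3,1) | pheromone: 4 2 0 0 / 0 0 0 0 / 0 0 0 0 / 0 11 0 0 / 3 0 0 0 / 0 0 0 0
t=2: a0@(0,0) a1@(0,0) a2@(3,1) a3@(3,1) a4@(3,1) a5@(0,0) a6@(3,1) | pheromone: 9 1 0 0 / 0 0 0 0 / 0 0 0 0 / 0 18 0 0 / 2 0 0 0 / 0 0 0 0
t=3: a0@(0,0) a1@(0,0) a2@(3,1) a3@(3,1) a4@(3,1) a5@(0,0) a6@(3,1) | pheromone: 14 0 0 0 / 0 0 0 0 / 0 0 0 0 / 0 25 0 0 / 1 0 0 0 / 0 0 0 0
t=4: a0@(0,0) a1@(0,0) a2@(3,1) a3@(3,1) a4@(3,1) a5@(0,0) a6@(3,1) | pheromone: 19 0 0 0 / 0 0 0 0 / 0 0 0 0 / 0 32 0 0 / 0 0 0 0 / 0 0 0 0
t=5: a0@(0,0) a1@(0,0) a2@(3,1) a3@(3,1) a4@(3,1) a5@(0,0) a6@(3,1) | pheromone: 24 0 0 0 / 0 0 0 0 / 0 0 0 0 / 0 39 0 0 / 0 0 0 0 / 0 0 0 0
t=6: a0@(0,0) a1@(0,0) a2@(3,1) a3@(3,1) a4@(3,1) a5@(0,0) a6@(3,1) | pheromone: 29 0 0 0 / 0 0 0 0 / 0 0 0 0 / 0 46 0 0 / 0 0 0 0 / 0 0 0 0
t=7: a0@(0,0) a1@(0,0) a2@(3,1) a3@(3,1) a4@(3,1) a5@(0,0) a6@(3,1) | pheromone: 34 0 0 0 / 0 0 0 0 / 0 0 0 0 / 0 53 0 0 / 0 0 0 0 / 0 0 0 0
t=8: a0@(0,0) a1@(0,0) a2@(3,1) a3@(3,1) a4@(3,1) a5@(0,0) a6@(3,1) | pheromone: 39 0 0 0 / 0 0 0 0 / 0 0 0 0 / 0 60 0 0 / 0 0 0 0 / 0 0 0 0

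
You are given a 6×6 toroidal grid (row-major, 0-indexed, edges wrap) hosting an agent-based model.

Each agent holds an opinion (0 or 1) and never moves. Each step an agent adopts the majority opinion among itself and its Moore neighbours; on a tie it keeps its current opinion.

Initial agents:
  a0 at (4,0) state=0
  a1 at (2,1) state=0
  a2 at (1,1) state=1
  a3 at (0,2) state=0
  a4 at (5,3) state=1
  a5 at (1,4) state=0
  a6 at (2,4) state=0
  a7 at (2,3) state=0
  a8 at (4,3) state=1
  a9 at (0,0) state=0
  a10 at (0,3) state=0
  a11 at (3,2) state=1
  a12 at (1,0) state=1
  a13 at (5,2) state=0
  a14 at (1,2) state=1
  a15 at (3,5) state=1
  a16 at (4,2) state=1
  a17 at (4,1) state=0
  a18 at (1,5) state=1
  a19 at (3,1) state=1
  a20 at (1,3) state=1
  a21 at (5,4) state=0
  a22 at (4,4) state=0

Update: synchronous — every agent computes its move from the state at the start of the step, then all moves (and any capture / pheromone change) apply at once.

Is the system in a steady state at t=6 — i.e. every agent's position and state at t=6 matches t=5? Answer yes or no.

no

t=1: a0@(4,0):0 a1@(2,1):1 a2@(1,1):1 a3@(0,2):1 a4@(5,3):0 a5@(1,4):0 a6@(2,4):0 a7@(2,3):0 a8@(4,3):1 a9@(0,0):1 a10@(0,3):0 a11@(3,2):1 a12@(1,0):1 a13@(5,2):0 a14@(1,2):0 a15@(3,5):0 a16@(4,2):1 a17@(4,1):0 a18@(1,5):0 a19@(3,1):1 a20@(1,3):0 a21@(5,4):0 a22@(4,4):1
t=2: a0@(4,0):0 a1@(2,1):1 a2@(1,1):1 a3@(0,2):0 a4@(5,3):0 a5@(1,4):0 a6@(2,4):0 a7@(2,3):0 a8@(4,3):1 a9@(0,0):1 a10@(0,3):0 a11@(3,2):1 a12@(1,0):1 a13@(5,2):0 a14@(1,2):0 a15@(3,5):0 a16@(4,2):1 a17@(4,1):0 a18@(1,5):0 a19@(3,1):1 a20@(1,3):0 a21@(5,4):0 a22@(4,4):0
t=3: a0@(4,0):0 a1@(2,1):1 a2@(1,1):1 a3@(0,2):0 a4@(5,3):0 a5@(1,4):0 a6@(2,4):0 a7@(2,3):0 a8@(4,3):0 a9@(0,0):1 a10@(0,3):0 a11@(3,2):1 a12@(1,0):1 a13@(5,2):0 a14@(1,2):0 a15@(3,5):0 a16@(4,2):1 a17@(4,1):0 a18@(1,5):0 a19@(3,1):1 a20@(1,3):0 a21@(5,4):0 a22@(4,4):0
t=4: a0@(4,0):0 a1@(2,1):1 a2@(1,1):1 a3@(0,2):0 a4@(5,3):0 a5@(1,4):0 a6@(2,4):0 a7@(2,3):0 a8@(4,3):0 a9@(0,0):1 a10@(0,3):0 a11@(3,2):1 a12@(1,0):1 a13@(5,2):0 a14@(1,2):0 a15@(3,5):0 a16@(4,2):0 a17@(4,1):0 a18@(1,5):0 a19@(3,1):1 a20@(1,3):0 a21@(5,4):0 a22@(4,4):0
t=5: a0@(4,0):0 a1@(2,1):1 a2@(1,1):1 a3@(0,2):0 a4@(5,3):0 a5@(1,4):0 a6@(2,4):0 a7@(2,3):0 a8@(4,3):0 a9@(0,0):1 a10@(0,3):0 a11@(3,2):0 a12@(1,0):1 a13@(5,2):0 a14@(1,2):0 a15@(3,5):0 a16@(4,2):0 a17@(4,1):0 a18@(1,5):0 a19@(3,1):1 a20@(1,3):0 a21@(5,4):0 a22@(4,4):0
t=6: a0@(4,0):0 a1@(2,1):1 a2@(1,1):1 a3@(0,2):0 a4@(5,3):0 a5@(1,4):0 a6@(2,4):0 a7@(2,3):0 a8@(4,3):0 a9@(0,0):1 a10@(0,3):0 a11@(3,2):0 a12@(1,0):1 a13@(5,2):0 a14@(1,2):0 a15@(3,5):0 a16@(4,2):0 a17@(4,1):0 a18@(1,5):0 a19@(3,1):0 a20@(1,3):0 a21@(5,4):0 a22@(4,4):0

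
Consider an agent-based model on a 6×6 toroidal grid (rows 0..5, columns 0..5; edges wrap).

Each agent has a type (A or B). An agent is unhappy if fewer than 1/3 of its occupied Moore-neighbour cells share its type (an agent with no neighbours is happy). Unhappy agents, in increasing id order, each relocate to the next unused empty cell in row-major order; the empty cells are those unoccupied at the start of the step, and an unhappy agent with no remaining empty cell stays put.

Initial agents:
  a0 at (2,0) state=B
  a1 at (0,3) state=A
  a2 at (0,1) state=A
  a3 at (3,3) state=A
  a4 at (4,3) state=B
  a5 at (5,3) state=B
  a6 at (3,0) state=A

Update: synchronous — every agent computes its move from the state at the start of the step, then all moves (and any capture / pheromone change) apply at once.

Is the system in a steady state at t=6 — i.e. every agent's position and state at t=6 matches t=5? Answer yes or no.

t=1: a0@(0,0):B a1@(0,2):A a2@(0,1):A a3@(0,4):A a4@(4,3):B a5@(5,3):B a6@(0,5):A
t=2: a0@(0,3):B a1@(0,2):A a2@(0,1):A a3@(0,4):A a4@(4,3):B a5@(5,3):B a6@(0,5):A
t=3: (unchanged — steady state)

yes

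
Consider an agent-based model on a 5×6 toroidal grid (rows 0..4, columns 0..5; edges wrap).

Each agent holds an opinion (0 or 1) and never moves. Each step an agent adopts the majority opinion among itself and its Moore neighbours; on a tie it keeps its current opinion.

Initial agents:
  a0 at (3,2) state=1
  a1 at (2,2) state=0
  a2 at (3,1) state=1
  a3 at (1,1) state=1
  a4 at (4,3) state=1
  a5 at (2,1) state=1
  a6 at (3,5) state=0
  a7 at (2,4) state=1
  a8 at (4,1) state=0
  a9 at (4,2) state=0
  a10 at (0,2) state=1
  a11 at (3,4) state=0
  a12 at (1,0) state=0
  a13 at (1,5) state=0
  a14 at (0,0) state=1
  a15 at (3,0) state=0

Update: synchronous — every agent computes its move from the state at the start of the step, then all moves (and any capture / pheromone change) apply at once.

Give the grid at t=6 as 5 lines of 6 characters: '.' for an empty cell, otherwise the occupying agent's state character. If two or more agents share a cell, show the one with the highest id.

1.1...
11...0
.11.0.
111.00
.111..

t=1: a0@(3,2):1 a1@(2,2):1 a2@(3,1):0 a3@(1,1):1 a4@(4,3):1 a5@(2,1):1 a6@(3,5):0 a7@(2,4):0 a8@(4,1):1 a9@(4,2):1 a10@(0,2):1 a11@(3,4):0 a12@(1,0):1 a13@(1,5):0 a14@(0,0):0 a15@(3,0):0
t=2: a0@(3,2):1 a1@(2,2):1 a2@(3,1):1 a3@(1,1):1 a4@(4,3):1 a5@(2,1):1 a6@(3,5):0 a7@(2,4):0 a8@(4,1):1 a9@(4,2):1 a10@(0,2):1 a11@(3,4):0 a12@(1,0):1 a13@(1,5):0 a14@(0,0):1 a15@(3,0):0
t=3: a0@(3,2):1 a1@(2,2):1 a2@(3,1):1 a3@(1,1):1 a4@(4,3):1 a5@(2,1):1 a6@(3,5):0 a7@(2,4):0 a8@(4,1):1 a9@(4,2):1 a10@(0,2):1 a11@(3,4):0 a12@(1,0):1 a13@(1,5):0 a14@(0,0):1 a15@(3,0):1
t=4: (unchanged — steady state)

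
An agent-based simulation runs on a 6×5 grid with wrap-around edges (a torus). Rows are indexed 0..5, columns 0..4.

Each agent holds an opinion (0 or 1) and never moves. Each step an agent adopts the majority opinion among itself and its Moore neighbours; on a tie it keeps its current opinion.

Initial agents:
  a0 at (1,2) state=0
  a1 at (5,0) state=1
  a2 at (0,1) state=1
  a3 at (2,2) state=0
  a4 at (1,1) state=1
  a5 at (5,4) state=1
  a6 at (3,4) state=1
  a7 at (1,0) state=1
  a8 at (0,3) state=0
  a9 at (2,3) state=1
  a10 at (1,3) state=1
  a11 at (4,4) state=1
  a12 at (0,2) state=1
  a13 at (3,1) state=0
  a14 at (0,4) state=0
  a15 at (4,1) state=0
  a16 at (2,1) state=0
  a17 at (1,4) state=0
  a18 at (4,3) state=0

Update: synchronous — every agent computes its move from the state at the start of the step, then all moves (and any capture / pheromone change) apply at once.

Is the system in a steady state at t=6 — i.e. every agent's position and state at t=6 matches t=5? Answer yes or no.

yes

t=1: a0@(1,2):1 a1@(5,0):1 a2@(0,1):1 a3@(2,2):0 a4@(1,1):1 a5@(5,4):1 a6@(3,4):1 a7@(1,0):1 a8@(0,3):0 a9@(2,3):1 a10@(1,3):0 a11@(4,4):1 a12@(0,2):1 a13@(3,1):0 a14@(0,4):1 a15@(4,1):0 a16@(2,1):0 a17@(1,4):0 a18@(4,3):1
t=2: a0@(1,2):1 a1@(5,0):1 a2@(0,1):1 a3@(2,2):0 a4@(1,1):1 a5@(5,4):1 a6@(3,4):1 a7@(1,0):1 a8@(0,3):1 a9@(2,3):1 a10@(1,3):0 a11@(4,4):1 a12@(0,2):1 a13@(3,1):0 a14@(0,4):1 a15@(4,1):0 a16@(2,1):0 a17@(1,4):0 a18@(4,3):1
t=3: a0@(1,2):1 a1@(5,0):1 a2@(0,1):1 a3@(2,2):0 a4@(1,1):1 a5@(5,4):1 a6@(3,4):1 a7@(1,0):1 a8@(0,3):1 a9@(2,3):1 a10@(1,3):1 a11@(4,4):1 a12@(0,2):1 a13@(3,1):0 a14@(0,4):1 a15@(4,1):0 a16@(2,1):0 a17@(1,4):1 a18@(4,3):1
t=4: a0@(1,2):1 a1@(5,0):1 a2@(0,1):1 a3@(2,2):1 a4@(1,1):1 a5@(5,4):1 a6@(3,4):1 a7@(1,0):1 a8@(0,3):1 a9@(2,3):1 a10@(1,3):1 a11@(4,4):1 a12@(0,2):1 a13@(3,1):0 a14@(0,4):1 a15@(4,1):0 a16@(2,1):0 a17@(1,4):1 a18@(4,3):1
t=5: a0@(1,2):1 a1@(5,0):1 a2@(0,1):1 a3@(2,2):1 a4@(1,1):1 a5@(5,4):1 a6@(3,4):1 a7@(1,0):1 a8@(0,3):1 a9@(2,3):1 a10@(1,3):1 a11@(4,4):1 a12@(0,2):1 a13@(3,1):0 a14@(0,4):1 a15@(4,1):0 a16@(2,1):1 a17@(1,4):1 a18@(4,3):1
t=6: (unchanged — steady state)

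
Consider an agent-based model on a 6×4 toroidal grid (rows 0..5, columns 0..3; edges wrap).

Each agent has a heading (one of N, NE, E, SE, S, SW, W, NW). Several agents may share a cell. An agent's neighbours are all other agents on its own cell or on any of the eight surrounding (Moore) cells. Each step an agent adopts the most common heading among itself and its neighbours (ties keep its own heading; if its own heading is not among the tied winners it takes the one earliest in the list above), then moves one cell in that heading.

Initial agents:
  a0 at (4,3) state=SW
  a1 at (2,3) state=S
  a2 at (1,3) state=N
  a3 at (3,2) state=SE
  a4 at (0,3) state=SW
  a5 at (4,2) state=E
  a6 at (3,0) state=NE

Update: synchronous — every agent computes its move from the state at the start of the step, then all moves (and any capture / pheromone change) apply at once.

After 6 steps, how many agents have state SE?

1

t=1: a0@(5,2):SW a1@(3,3):S a2@(0,3):N a3@(4,3):SE a4@(1,2):SW a5@(4,3):E a6@(2,1):NE
t=2: a0@(0,1):SW a1@(4,3):S a2@(1,2):SW a3@(5,0):SE a4@(2,1):SW a5@(4,0):E a6@(1,2):NE
t=3: a0@(1,0):SW a1@(5,3):S a2@(2,1):SW a3@(0,1):SE a4@(3,0):SW a5@(4,1):E a6@(2,1):SW
t=4: a0@(2,3):SW a1@(0,3):S a2@(3,0):SW a3@(1,2):SE a4@(4,3):SW a5@(4,2):E a6@(3,0):SW
t=5: a0@(3,2):SW a1@(1,3):S a2@(4,3):SW a3@(2,3):SE a4@(5,2):SW a5@(4,3):E a6@(4,3):SW
t=6: a0@(4,1):SW a1@(2,3):S a2@(5,2):SW a3@(3,0):SE a4@(0,1):SW a5@(5,2):SW a6@(5,2):SW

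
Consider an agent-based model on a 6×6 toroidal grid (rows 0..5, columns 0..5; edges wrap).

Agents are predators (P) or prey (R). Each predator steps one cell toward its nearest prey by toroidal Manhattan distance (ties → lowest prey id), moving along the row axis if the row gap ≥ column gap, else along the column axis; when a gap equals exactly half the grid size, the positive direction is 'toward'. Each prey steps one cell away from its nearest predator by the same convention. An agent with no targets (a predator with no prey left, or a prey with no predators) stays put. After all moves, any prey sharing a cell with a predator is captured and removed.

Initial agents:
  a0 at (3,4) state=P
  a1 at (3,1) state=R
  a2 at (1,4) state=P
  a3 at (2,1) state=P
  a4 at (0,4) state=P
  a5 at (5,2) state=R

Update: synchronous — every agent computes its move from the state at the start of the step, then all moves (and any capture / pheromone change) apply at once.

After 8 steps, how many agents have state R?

t=1: a0@(3,5):P a1@(4,1):R a2@(0,4):P a3@(3,1):P a4@(0,3):P a5@(5,1):R
t=2: a0@(3,0):P a1@(5,1):R a2@(0,5):P a3@(4,1):P a4@(0,2):P a5@(0,1):R
t=3: a0@(4,0):P a2@(0,0):P a3@(5,1):P a4@(0,1):P
t=4: (unchanged — steady state)

0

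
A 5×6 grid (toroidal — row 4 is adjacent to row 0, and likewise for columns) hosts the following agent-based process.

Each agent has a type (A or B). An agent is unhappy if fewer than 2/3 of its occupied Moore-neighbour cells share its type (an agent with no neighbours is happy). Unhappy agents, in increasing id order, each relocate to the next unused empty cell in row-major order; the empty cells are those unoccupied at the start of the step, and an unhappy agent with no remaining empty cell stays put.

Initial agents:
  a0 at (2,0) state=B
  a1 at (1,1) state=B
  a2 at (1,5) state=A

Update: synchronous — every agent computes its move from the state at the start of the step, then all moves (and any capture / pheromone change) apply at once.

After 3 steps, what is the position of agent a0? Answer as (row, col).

(0, 2)

t=1: a0@(0,0):B a1@(1,1):B a2@(0,1):A
t=2: a0@(0,2):B a1@(0,3):B a2@(0,4):A
t=3: a0@(0,2):B a1@(0,0):B a2@(0,1):A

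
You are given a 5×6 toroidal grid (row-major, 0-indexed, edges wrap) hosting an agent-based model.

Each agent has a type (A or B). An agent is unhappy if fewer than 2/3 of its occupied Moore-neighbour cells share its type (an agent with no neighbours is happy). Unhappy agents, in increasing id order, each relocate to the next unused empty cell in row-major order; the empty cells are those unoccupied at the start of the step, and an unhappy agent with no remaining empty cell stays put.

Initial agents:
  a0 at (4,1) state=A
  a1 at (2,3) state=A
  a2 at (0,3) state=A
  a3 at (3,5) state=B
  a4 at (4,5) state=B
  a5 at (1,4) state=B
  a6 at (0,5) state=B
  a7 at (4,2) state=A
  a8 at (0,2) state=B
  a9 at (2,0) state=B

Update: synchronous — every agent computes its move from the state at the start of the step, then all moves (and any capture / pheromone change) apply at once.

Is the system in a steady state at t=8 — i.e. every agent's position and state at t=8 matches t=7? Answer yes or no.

t=1: a0@(0,0):A a1@(0,1):A a2@(0,4):A a3@(3,5):B a4@(4,5):B a5@(1,0):B a6@(0,5):B a7@(4,2):A a8@(1,1):B a9@(2,0):B
t=2: a0@(0,2):A a1@(0,3):A a2@(1,2):A a3@(3,5):B a4@(1,3):B a5@(1,4):B a6@(1,5):B a7@(4,2):A a8@(2,1):B a9@(2,0):B
t=3: a0@(0,2):A a1@(0,0):A a2@(0,1):A a3@(3,5):B a4@(0,4):B a5@(1,4):B a6@(1,5):B a7@(4,2):A a8@(0,5):B a9@(2,0):B
t=4: a0@(0,2):A a1@(0,3):A a2@(0,1):A a3@(3,5):B a4@(0,4):B a5@(1,4):B a6@(1,5):B a7@(4,2):A a8@(0,5):B a9@(2,0):B
t=5: a0@(0,2):A a1@(0,0):A a2@(0,1):A a3@(3,5):B a4@(0,4):B a5@(1,4):B a6@(1,5):B a7@(4,2):A a8@(0,5):B a9@(2,0):B
t=6: a0@(0,2):A a1@(0,3):A a2@(0,1):A a3@(3,5):B a4@(0,4):B a5@(1,4):B a6@(1,5):B a7@(4,2):A a8@(0,5):B a9@(2,0):B
t=7: a0@(0,2):A a1@(0,0):A a2@(0,1):A a3@(3,5):B a4@(0,4):B a5@(1,4):B a6@(1,5):B a7@(4,2):A a8@(0,5):B a9@(2,0):B
t=8: a0@(0,2):A a1@(0,3):A a2@(0,1):A a3@(3,5):B a4@(0,4):B a5@(1,4):B a6@(1,5):B a7@(4,2):A a8@(0,5):B a9@(2,0):B

no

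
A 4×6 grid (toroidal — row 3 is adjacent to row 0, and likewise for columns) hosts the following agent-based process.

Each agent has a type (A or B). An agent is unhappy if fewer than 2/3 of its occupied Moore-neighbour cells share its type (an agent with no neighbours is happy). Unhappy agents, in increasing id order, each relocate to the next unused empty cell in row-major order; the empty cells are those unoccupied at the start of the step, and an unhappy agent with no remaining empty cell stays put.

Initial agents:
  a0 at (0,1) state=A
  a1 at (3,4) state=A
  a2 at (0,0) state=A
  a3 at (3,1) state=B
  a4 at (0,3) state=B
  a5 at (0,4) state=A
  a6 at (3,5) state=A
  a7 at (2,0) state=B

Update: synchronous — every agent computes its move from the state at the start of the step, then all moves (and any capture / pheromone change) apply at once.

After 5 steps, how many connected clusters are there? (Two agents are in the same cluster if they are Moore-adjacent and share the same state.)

3

t=1: a0@(0,2):A a1@(3,4):A a2@(0,0):A a3@(0,5):B a4@(1,0):B a5@(0,4):A a6@(3,5):A a7@(1,1):B
t=2: a0@(0,1):A a1@(3,4):A a2@(0,3):A a3@(1,2):B a4@(1,0):B a5@(0,4):A a6@(3,5):A a7@(1,3):B
t=3: a0@(0,0):A a1@(3,4):A a2@(0,2):A a3@(0,5):B a4@(1,1):B a5@(0,4):A a6@(3,5):A a7@(1,4):B
t=4: a0@(0,1):A a1@(3,4):A a2@(0,3):A a3@(1,0):B a4@(1,2):B a5@(1,3):A a6@(3,5):A a7@(1,5):B
t=5: a0@(0,0):A a1@(3,4):A a2@(0,3):A a3@(0,2):B a4@(0,4):B a5@(0,5):A a6@(3,5):A a7@(1,5):B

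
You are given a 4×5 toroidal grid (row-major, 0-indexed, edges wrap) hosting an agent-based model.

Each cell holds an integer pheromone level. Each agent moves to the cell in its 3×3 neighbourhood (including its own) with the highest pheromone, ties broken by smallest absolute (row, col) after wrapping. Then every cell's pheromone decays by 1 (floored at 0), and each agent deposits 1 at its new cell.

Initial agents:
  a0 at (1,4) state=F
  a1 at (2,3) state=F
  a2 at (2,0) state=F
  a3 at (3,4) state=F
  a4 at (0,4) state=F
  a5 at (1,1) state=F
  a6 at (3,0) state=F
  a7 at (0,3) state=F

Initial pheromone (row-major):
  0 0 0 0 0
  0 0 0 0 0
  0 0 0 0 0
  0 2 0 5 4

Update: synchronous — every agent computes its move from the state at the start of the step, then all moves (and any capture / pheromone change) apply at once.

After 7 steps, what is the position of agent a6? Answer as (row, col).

t=1: a0@(0,0) a1@(3,3) a2@(3,4) a3@(3,3) a4@(3,3) a5@(0,0) a6@(3,4) a7@(3,3) | pheromone: 2 0 0 0 0 / 0 0 0 0 0 / 0 0 0 0 0 / 0 1 0 8 5
t=2: a0@(3,4) a1@(3,3) a2@(3,3) a3@(3,3) a4@(3,3) a5@(3,4) a6@(3,3) a7@(3,3) | pheromone: 1 0 0 0 0 / 0 0 0 0 0 / 0 0 0 0 0 / 0 0 0 13 6
t=3: a0@(3,3) a1@(3,3) a2@(3,3) a3@(3,3) a4@(3,3) a5@(3,3) a6@(3,3) a7@(3,3) | pheromone: 0 0 0 0 0 / 0 0 0 0 0 / 0 0 0 0 0 / 0 0 0 20 5
t=4: a0@(3,3) a1@(3,3) a2@(3,3) a3@(3,3) a4@(3,3) a5@(3,3) a6@(3,3) a7@(3,3) | pheromone: 0 0 0 0 0 / 0 0 0 0 0 / 0 0 0 0 0 / 0 0 0 27 4
t=5: a0@(3,3) a1@(3,3) a2@(3,3) a3@(3,3) a4@(3,3) a5@(3,3) a6@(3,3) a7@(3,3) | pheromone: 0 0 0 0 0 / 0 0 0 0 0 / 0 0 0 0 0 / 0 0 0 34 3
t=6: a0@(3,3) a1@(3,3) a2@(3,3) a3@(3,3) a4@(3,3) a5@(3,3) a6@(3,3) a7@(3,3) | pheromone: 0 0 0 0 0 / 0 0 0 0 0 / 0 0 0 0 0 / 0 0 0 41 2
t=7: a0@(3,3) a1@(3,3) a2@(3,3) a3@(3,3) a4@(3,3) a5@(3,3) a6@(3,3) a7@(3,3) | pheromone: 0 0 0 0 0 / 0 0 0 0 0 / 0 0 0 0 0 / 0 0 0 48 1

(3, 3)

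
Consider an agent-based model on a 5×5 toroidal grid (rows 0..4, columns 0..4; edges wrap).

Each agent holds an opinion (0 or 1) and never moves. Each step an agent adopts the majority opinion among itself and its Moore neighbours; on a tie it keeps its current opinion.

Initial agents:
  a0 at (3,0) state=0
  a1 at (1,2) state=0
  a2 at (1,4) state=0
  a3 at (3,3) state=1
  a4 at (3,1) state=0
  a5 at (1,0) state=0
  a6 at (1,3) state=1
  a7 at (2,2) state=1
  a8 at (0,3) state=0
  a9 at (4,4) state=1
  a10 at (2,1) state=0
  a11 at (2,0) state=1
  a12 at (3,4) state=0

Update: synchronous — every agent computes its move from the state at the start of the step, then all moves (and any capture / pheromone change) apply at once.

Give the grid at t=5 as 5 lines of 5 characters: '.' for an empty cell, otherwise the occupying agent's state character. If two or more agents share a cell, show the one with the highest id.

t=1: a0@(3,0):0 a1@(1,2):0 a2@(1,4):0 a3@(3,3):1 a4@(3,1):0 a5@(1,0):0 a6@(1,3):0 a7@(2,2):1 a8@(0,3):0 a9@(4,4):0 a10@(2,1):0 a11@(2,0):0 a12@(3,4):1
t=2: a0@(3,0):0 a1@(1,2):0 a2@(1,4):0 a3@(3,3):1 a4@(3,1):0 a5@(1,0):0 a6@(1,3):0 a7@(2,2):0 a8@(0,3):0 a9@(4,4):0 a10@(2,1):0 a11@(2,0):0 a12@(3,4):0
t=3: a0@(3,0):0 a1@(1,2):0 a2@(1,4):0 a3@(3,3):0 a4@(3,1):0 a5@(1,0):0 a6@(1,3):0 a7@(2,2):0 a8@(0,3):0 a9@(4,4):0 a10@(2,1):0 a11@(2,0):0 a12@(3,4):0
t=4: (unchanged — steady state)

...0.
0.000
000..
00.00
....0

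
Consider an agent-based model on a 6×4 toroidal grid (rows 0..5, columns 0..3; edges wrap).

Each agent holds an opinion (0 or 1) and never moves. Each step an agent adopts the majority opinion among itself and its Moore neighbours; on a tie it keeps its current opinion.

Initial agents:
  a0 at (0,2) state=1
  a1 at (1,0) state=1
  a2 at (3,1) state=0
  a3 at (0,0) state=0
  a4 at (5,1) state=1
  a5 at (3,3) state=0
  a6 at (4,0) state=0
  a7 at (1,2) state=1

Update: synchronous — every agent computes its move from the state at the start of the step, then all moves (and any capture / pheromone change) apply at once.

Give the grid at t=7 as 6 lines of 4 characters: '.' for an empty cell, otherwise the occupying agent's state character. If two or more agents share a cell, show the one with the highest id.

1.1.
1.1.
....
.0.0
0...
.1..

t=1: a0@(0,2):1 a1@(1,0):1 a2@(3,1):0 a3@(0,0):1 a4@(5,1):1 a5@(3,3):0 a6@(4,0):0 a7@(1,2):1
t=2: (unchanged — steady state)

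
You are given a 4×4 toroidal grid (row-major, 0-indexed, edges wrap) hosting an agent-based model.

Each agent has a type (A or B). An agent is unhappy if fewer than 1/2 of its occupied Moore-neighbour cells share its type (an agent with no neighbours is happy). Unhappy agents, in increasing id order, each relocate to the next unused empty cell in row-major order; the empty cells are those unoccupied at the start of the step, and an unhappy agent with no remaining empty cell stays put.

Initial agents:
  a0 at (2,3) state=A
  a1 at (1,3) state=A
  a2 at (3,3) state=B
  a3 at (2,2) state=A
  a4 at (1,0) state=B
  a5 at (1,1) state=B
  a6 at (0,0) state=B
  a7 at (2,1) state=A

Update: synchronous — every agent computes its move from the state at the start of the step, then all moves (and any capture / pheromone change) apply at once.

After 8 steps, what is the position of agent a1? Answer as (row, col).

(1, 3)

t=1: a0@(2,3):A a1@(1,3):A a2@(0,1):B a3@(2,2):A a4@(0,2):B a5@(1,1):B a6@(0,0):B a7@(0,3):A
t=2: a0@(2,3):A a1@(1,3):A a2@(0,1):B a3@(2,2):A a4@(0,2):B a5@(1,1):B a6@(0,0):B a7@(1,0):A
t=3: a0@(2,3):A a1@(1,3):A a2@(0,1):B a3@(2,2):A a4@(0,2):B a5@(1,1):B a6@(0,0):B a7@(0,3):A
t=4: a0@(2,3):A a1@(1,3):A a2@(0,1):B a3@(2,2):A a4@(0,2):B a5@(1,1):B a6@(0,0):B a7@(1,0):A
t=5: a0@(2,3):A a1@(1,3):A a2@(0,1):B a3@(2,2):A a4@(0,2):B a5@(1,1):B a6@(0,0):B a7@(0,3):A
t=6: a0@(2,3):A a1@(1,3):A a2@(0,1):B a3@(2,2):A a4@(0,2):B a5@(1,1):B a6@(0,0):B a7@(1,0):A
t=7: a0@(2,3):A a1@(1,3):A a2@(0,1):B a3@(2,2):A a4@(0,2):B a5@(1,1):B a6@(0,0):B a7@(0,3):A
t=8: a0@(2,3):A a1@(1,3):A a2@(0,1):B a3@(2,2):A a4@(0,2):B a5@(1,1):B a6@(0,0):B a7@(1,0):A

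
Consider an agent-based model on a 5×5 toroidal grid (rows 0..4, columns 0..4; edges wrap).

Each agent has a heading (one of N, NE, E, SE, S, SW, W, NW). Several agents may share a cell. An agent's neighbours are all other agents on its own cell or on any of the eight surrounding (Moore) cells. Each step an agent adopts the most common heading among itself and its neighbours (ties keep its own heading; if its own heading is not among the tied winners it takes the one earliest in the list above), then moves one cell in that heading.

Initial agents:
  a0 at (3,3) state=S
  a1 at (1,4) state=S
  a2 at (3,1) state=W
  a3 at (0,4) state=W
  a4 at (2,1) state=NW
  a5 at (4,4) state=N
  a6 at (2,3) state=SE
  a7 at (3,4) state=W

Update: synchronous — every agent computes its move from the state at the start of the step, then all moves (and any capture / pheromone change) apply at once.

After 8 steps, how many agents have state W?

t=1: a0@(4,3):S a1@(2,4):S a2@(3,0):W a3@(0,3):W a4@(1,0):NW a5@(4,3):W a6@(3,3):S a7@(3,3):W
t=2: a0@(4,2):W a1@(3,4):S a2@(3,4):W a3@(0,2):W a4@(0,4):NW a5@(4,2):W a6@(4,3):S a7@(4,3):S
t=3: a0@(4,1):W a1@(4,4):S a2@(4,4):S a3@(0,1):W a4@(1,4):S a5@(4,1):W a6@(4,2):W a7@(4,2):W
t=4: a0@(4,0):W a1@(0,4):S a2@(0,4):S a3@(0,0):W a4@(2,4):S a5@(4,0):W a6@(4,1):W a7@(4,1):W
t=5: a0@(4,4):W a1@(0,3):W a2@(0,3):W a3@(0,4):W a4@(3,4):S a5@(4,4):W a6@(4,0):W a7@(4,0):W
t=6: a0@(4,3):W a1@(0,2):W a2@(0,2):W a3@(0,3):W a4@(3,3):W a5@(4,3):W a6@(4,4):W a7@(4,4):W
t=7: a0@(4,2):W a1@(0,1):W a2@(0,1):W a3@(0,2):W a4@(3,2):W a5@(4,2):W a6@(4,3):W a7@(4,3):W
t=8: a0@(4,1):W a1@(0,0):W a2@(0,0):W a3@(0,1):W a4@(3,1):W a5@(4,1):W a6@(4,2):W a7@(4,2):W

8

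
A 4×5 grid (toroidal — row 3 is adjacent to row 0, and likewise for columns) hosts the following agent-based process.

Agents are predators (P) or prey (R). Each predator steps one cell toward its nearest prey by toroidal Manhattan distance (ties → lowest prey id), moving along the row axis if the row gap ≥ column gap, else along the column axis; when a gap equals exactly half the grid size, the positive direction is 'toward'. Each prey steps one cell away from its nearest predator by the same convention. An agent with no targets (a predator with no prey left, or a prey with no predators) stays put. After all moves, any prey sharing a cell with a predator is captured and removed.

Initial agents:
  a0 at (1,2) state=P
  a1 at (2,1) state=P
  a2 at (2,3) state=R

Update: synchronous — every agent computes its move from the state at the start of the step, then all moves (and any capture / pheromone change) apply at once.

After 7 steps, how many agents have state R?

t=1: a0@(2,2):P a1@(2,2):P a2@(3,3):R
t=2: a0@(3,2):P a1@(3,2):P a2@(0,3):R
t=3: a0@(0,2):P a1@(0,2):P a2@(1,3):R
t=4: a0@(1,2):P a1@(1,2):P a2@(2,3):R
t=5: a0@(2,2):P a1@(2,2):P a2@(3,3):R
t=6: a0@(3,2):P a1@(3,2):P a2@(0,3):R
t=7: a0@(0,2):P a1@(0,2):P a2@(1,3):R

1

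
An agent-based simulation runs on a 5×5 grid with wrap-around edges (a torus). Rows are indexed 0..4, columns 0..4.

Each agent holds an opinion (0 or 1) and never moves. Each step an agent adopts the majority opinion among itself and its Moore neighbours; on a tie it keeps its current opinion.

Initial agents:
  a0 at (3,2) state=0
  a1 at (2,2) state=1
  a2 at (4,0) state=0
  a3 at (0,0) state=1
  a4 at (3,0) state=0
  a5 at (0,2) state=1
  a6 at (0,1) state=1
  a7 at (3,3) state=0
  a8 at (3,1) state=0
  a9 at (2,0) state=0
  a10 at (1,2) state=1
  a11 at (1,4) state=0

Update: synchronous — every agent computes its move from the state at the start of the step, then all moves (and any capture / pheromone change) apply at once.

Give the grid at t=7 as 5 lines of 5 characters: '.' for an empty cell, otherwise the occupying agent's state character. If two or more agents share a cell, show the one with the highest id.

111..
..1.0
0.0..
0000.
0....

t=1: a0@(3,2):0 a1@(2,2):0 a2@(4,0):0 a3@(0,0):1 a4@(3,0):0 a5@(0,2):1 a6@(0,1):1 a7@(3,3):0 a8@(3,1):0 a9@(2,0):0 a10@(1,2):1 a11@(1,4):0
t=2: (unchanged — steady state)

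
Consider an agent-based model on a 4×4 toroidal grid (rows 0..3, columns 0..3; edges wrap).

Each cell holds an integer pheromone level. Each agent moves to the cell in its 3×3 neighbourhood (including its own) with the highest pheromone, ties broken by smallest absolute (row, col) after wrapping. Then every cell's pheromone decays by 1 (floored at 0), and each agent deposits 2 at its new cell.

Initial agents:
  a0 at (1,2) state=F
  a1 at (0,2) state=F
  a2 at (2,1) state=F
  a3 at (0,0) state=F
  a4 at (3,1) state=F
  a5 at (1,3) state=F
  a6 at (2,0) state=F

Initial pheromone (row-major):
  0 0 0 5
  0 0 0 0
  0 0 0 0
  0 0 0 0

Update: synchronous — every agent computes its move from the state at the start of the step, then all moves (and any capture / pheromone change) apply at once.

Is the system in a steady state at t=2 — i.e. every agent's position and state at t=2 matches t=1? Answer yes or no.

t=1: a0@(0,3) a1@(0,3) a2@(1,0) a3@(0,3) a4@(0,0) a5@(0,3) a6@(1,0) | pheromone: 2 0 0 12 / 4 0 0 0 / 0 0 0 0 / 0 0 0 0
t=2: a0@(0,3) a1@(0,3) a2@(0,3) a3@(0,3) a4@(0,3) a5@(0,3) a6@(0,3) | pheromone: 1 0 0 25 / 3 0 0 0 / 0 0 0 0 / 0 0 0 0

no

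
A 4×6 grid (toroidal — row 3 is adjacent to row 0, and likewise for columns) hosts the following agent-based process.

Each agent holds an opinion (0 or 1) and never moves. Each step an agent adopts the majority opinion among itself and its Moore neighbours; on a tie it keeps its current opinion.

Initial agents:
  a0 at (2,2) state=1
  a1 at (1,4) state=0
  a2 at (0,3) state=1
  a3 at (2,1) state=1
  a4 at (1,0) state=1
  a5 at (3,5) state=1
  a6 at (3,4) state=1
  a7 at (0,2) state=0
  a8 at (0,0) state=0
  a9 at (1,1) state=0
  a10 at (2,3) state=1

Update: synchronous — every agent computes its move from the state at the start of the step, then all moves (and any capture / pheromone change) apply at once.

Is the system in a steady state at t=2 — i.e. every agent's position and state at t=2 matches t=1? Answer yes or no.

t=1: a0@(2,2):1 a1@(1,4):1 a2@(0,3):1 a3@(2,1):1 a4@(1,0):1 a5@(3,5):1 a6@(3,4):1 a7@(0,2):0 a8@(0,0):0 a9@(1,1):0 a10@(2,3):1
t=2: (unchanged — steady state)

yes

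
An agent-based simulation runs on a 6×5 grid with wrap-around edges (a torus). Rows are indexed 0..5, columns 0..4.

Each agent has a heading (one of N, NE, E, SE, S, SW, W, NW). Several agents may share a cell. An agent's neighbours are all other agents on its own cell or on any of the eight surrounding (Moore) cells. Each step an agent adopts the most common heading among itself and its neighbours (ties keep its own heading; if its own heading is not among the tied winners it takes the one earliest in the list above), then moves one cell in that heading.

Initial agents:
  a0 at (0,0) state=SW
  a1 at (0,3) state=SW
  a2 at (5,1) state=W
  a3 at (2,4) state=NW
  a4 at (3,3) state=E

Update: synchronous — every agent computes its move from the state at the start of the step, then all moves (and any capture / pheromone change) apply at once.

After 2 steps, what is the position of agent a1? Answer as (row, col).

(2, 1)

t=1: a0@(1,4):SW a1@(1,2):SW a2@(5,0):W a3@(1,3):NW a4@(3,4):E
t=2: a0@(2,3):SW a1@(2,1):SW a2@(5,4):W a3@(2,2):SW a4@(3,0):E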